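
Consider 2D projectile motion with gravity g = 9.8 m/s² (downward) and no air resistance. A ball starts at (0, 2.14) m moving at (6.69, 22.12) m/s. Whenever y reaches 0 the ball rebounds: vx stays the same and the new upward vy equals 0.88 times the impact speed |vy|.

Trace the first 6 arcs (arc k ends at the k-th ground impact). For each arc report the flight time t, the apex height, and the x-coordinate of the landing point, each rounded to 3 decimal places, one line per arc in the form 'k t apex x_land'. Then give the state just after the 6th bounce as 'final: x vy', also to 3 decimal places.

1 4.609 27.104 30.834
2 4.139 20.989 58.527
3 3.643 16.254 82.896
4 3.206 12.587 104.341
5 2.821 9.748 123.212
6 2.482 7.548 139.819
final: 139.819 10.704

Arc 1: start y=2.140, vy=22.120 → t=4.609, apex=27.104, x_land=30.834, impact vy=-23.049
  bounce: vy ← 0.88·23.049 = 20.283
Arc 2: start y=0.000, vy=20.283 → t=4.139, apex=20.989, x_land=58.527, impact vy=-20.283
  bounce: vy ← 0.88·20.283 = 17.849
Arc 3: start y=0.000, vy=17.849 → t=3.643, apex=16.254, x_land=82.896, impact vy=-17.849
  bounce: vy ← 0.88·17.849 = 15.707
Arc 4: start y=0.000, vy=15.707 → t=3.206, apex=12.587, x_land=104.341, impact vy=-15.707
  bounce: vy ← 0.88·15.707 = 13.822
Arc 5: start y=0.000, vy=13.822 → t=2.821, apex=9.748, x_land=123.212, impact vy=-13.822
  bounce: vy ← 0.88·13.822 = 12.163
Arc 6: start y=0.000, vy=12.163 → t=2.482, apex=7.548, x_land=139.819, impact vy=-12.163
  bounce: vy ← 0.88·12.163 = 10.704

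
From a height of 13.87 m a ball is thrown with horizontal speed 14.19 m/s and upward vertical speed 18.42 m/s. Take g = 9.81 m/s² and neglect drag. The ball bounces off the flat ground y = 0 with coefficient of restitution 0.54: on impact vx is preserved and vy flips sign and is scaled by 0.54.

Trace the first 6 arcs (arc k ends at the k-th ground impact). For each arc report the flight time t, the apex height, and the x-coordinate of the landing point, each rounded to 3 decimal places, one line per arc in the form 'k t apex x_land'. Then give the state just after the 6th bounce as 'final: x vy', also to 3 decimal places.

Arc 1: start y=13.870, vy=18.420 → t=4.398, apex=31.163, x_land=62.411, impact vy=-24.727
  bounce: vy ← 0.54·24.727 = 13.353
Arc 2: start y=0.000, vy=13.353 → t=2.722, apex=9.087, x_land=101.040, impact vy=-13.353
  bounce: vy ← 0.54·13.353 = 7.210
Arc 3: start y=0.000, vy=7.210 → t=1.470, apex=2.650, x_land=121.899, impact vy=-7.210
  bounce: vy ← 0.54·7.210 = 3.894
Arc 4: start y=0.000, vy=3.894 → t=0.794, apex=0.773, x_land=133.164, impact vy=-3.894
  bounce: vy ← 0.54·3.894 = 2.103
Arc 5: start y=0.000, vy=2.103 → t=0.429, apex=0.225, x_land=139.246, impact vy=-2.103
  bounce: vy ← 0.54·2.103 = 1.135
Arc 6: start y=0.000, vy=1.135 → t=0.231, apex=0.066, x_land=142.531, impact vy=-1.135
  bounce: vy ← 0.54·1.135 = 0.613

1 4.398 31.163 62.411
2 2.722 9.087 101.040
3 1.470 2.650 121.899
4 0.794 0.773 133.164
5 0.429 0.225 139.246
6 0.231 0.066 142.531
final: 142.531 0.613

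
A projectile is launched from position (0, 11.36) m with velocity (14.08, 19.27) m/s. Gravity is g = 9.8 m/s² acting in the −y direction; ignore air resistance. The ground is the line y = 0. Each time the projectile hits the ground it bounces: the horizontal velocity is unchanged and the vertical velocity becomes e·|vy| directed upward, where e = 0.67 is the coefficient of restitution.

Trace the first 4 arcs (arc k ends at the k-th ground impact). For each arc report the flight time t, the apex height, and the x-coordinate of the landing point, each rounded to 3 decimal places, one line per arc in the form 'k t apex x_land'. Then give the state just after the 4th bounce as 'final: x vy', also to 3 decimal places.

1 4.453 30.306 62.702
2 3.332 13.604 109.623
3 2.233 6.107 141.060
4 1.496 2.741 162.123
final: 162.123 4.911

Arc 1: start y=11.360, vy=19.270 → t=4.453, apex=30.306, x_land=62.702, impact vy=-24.372
  bounce: vy ← 0.67·24.372 = 16.329
Arc 2: start y=0.000, vy=16.329 → t=3.332, apex=13.604, x_land=109.623, impact vy=-16.329
  bounce: vy ← 0.67·16.329 = 10.941
Arc 3: start y=0.000, vy=10.941 → t=2.233, apex=6.107, x_land=141.060, impact vy=-10.941
  bounce: vy ← 0.67·10.941 = 7.330
Arc 4: start y=0.000, vy=7.330 → t=1.496, apex=2.741, x_land=162.123, impact vy=-7.330
  bounce: vy ← 0.67·7.330 = 4.911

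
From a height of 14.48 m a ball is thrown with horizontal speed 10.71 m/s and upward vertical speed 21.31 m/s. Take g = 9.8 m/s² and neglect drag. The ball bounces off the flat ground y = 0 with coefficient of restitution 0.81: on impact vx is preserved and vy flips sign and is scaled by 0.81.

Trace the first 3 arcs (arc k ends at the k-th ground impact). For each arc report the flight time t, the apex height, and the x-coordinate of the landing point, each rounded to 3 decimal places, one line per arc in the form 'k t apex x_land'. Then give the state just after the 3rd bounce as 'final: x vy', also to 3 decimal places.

1 4.946 37.649 52.976
2 4.491 24.702 101.069
3 3.637 16.207 140.025
final: 140.025 14.436

Arc 1: start y=14.480, vy=21.310 → t=4.946, apex=37.649, x_land=52.976, impact vy=-27.165
  bounce: vy ← 0.81·27.165 = 22.003
Arc 2: start y=0.000, vy=22.003 → t=4.491, apex=24.702, x_land=101.069, impact vy=-22.003
  bounce: vy ← 0.81·22.003 = 17.823
Arc 3: start y=0.000, vy=17.823 → t=3.637, apex=16.207, x_land=140.025, impact vy=-17.823
  bounce: vy ← 0.81·17.823 = 14.436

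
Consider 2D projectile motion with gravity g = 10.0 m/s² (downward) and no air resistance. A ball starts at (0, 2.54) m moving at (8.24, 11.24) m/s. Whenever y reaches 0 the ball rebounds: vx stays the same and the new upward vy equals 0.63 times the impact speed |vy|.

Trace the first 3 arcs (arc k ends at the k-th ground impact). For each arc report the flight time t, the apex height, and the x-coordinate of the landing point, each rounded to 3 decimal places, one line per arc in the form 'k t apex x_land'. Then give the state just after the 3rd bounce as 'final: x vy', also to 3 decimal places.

1 2.455 8.857 20.229
2 1.677 3.515 34.047
3 1.056 1.395 42.752
final: 42.752 3.328

Arc 1: start y=2.540, vy=11.240 → t=2.455, apex=8.857, x_land=20.229, impact vy=-13.309
  bounce: vy ← 0.63·13.309 = 8.385
Arc 2: start y=0.000, vy=8.385 → t=1.677, apex=3.515, x_land=34.047, impact vy=-8.385
  bounce: vy ← 0.63·8.385 = 5.282
Arc 3: start y=0.000, vy=5.282 → t=1.056, apex=1.395, x_land=42.752, impact vy=-5.282
  bounce: vy ← 0.63·5.282 = 3.328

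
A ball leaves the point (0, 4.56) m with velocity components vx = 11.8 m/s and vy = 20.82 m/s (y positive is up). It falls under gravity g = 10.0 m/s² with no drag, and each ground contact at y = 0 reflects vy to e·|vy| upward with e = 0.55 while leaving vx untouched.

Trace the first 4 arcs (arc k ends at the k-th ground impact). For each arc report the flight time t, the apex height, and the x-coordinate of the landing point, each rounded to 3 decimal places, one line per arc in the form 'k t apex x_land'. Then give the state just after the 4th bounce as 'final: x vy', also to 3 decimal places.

Arc 1: start y=4.560, vy=20.820 → t=4.373, apex=26.234, x_land=51.596, impact vy=-22.906
  bounce: vy ← 0.55·22.906 = 12.598
Arc 2: start y=0.000, vy=12.598 → t=2.520, apex=7.936, x_land=81.328, impact vy=-12.598
  bounce: vy ← 0.55·12.598 = 6.929
Arc 3: start y=0.000, vy=6.929 → t=1.386, apex=2.401, x_land=97.680, impact vy=-6.929
  bounce: vy ← 0.55·6.929 = 3.811
Arc 4: start y=0.000, vy=3.811 → t=0.762, apex=0.726, x_land=106.674, impact vy=-3.811
  bounce: vy ← 0.55·3.811 = 2.096

1 4.373 26.234 51.596
2 2.520 7.936 81.328
3 1.386 2.401 97.680
4 0.762 0.726 106.674
final: 106.674 2.096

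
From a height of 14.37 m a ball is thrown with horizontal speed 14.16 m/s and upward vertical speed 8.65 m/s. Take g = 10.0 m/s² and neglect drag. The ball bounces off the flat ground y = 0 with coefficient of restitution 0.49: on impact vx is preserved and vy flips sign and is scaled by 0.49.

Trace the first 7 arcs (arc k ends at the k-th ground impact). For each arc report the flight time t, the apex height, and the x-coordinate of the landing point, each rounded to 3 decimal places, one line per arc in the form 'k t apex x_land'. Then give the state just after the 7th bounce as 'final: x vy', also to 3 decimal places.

Arc 1: start y=14.370, vy=8.650 → t=2.768, apex=18.111, x_land=39.198, impact vy=-19.032
  bounce: vy ← 0.49·19.032 = 9.326
Arc 2: start y=0.000, vy=9.326 → t=1.865, apex=4.348, x_land=65.608, impact vy=-9.326
  bounce: vy ← 0.49·9.326 = 4.570
Arc 3: start y=0.000, vy=4.570 → t=0.914, apex=1.044, x_land=78.550, impact vy=-4.570
  bounce: vy ← 0.49·4.570 = 2.239
Arc 4: start y=0.000, vy=2.239 → t=0.448, apex=0.251, x_land=84.891, impact vy=-2.239
  bounce: vy ← 0.49·2.239 = 1.097
Arc 5: start y=0.000, vy=1.097 → t=0.219, apex=0.060, x_land=87.998, impact vy=-1.097
  bounce: vy ← 0.49·1.097 = 0.538
Arc 6: start y=0.000, vy=0.538 → t=0.108, apex=0.014, x_land=89.520, impact vy=-0.538
  bounce: vy ← 0.49·0.538 = 0.263
Arc 7: start y=0.000, vy=0.263 → t=0.053, apex=0.003, x_land=90.266, impact vy=-0.263
  bounce: vy ← 0.49·0.263 = 0.129

1 2.768 18.111 39.198
2 1.865 4.348 65.608
3 0.914 1.044 78.550
4 0.448 0.251 84.891
5 0.219 0.060 87.998
6 0.108 0.014 89.520
7 0.053 0.003 90.266
final: 90.266 0.129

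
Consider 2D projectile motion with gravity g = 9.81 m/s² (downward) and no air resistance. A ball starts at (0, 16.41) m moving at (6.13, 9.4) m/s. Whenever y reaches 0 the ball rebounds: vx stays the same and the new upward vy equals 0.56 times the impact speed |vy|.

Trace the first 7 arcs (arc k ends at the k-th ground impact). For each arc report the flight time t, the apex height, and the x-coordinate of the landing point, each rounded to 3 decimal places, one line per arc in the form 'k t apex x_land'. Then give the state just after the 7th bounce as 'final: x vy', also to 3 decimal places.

1 3.023 20.914 18.532
2 2.313 6.558 32.708
3 1.295 2.057 40.647
4 0.725 0.645 45.093
5 0.406 0.202 47.582
6 0.227 0.063 48.977
7 0.127 0.020 49.757
final: 49.757 0.350

Arc 1: start y=16.410, vy=9.400 → t=3.023, apex=20.914, x_land=18.532, impact vy=-20.256
  bounce: vy ← 0.56·20.256 = 11.344
Arc 2: start y=0.000, vy=11.344 → t=2.313, apex=6.558, x_land=32.708, impact vy=-11.344
  bounce: vy ← 0.56·11.344 = 6.352
Arc 3: start y=0.000, vy=6.352 → t=1.295, apex=2.057, x_land=40.647, impact vy=-6.352
  bounce: vy ← 0.56·6.352 = 3.557
Arc 4: start y=0.000, vy=3.557 → t=0.725, apex=0.645, x_land=45.093, impact vy=-3.557
  bounce: vy ← 0.56·3.557 = 1.992
Arc 5: start y=0.000, vy=1.992 → t=0.406, apex=0.202, x_land=47.582, impact vy=-1.992
  bounce: vy ← 0.56·1.992 = 1.116
Arc 6: start y=0.000, vy=1.116 → t=0.227, apex=0.063, x_land=48.977, impact vy=-1.116
  bounce: vy ← 0.56·1.116 = 0.625
Arc 7: start y=0.000, vy=0.625 → t=0.127, apex=0.020, x_land=49.757, impact vy=-0.625
  bounce: vy ← 0.56·0.625 = 0.350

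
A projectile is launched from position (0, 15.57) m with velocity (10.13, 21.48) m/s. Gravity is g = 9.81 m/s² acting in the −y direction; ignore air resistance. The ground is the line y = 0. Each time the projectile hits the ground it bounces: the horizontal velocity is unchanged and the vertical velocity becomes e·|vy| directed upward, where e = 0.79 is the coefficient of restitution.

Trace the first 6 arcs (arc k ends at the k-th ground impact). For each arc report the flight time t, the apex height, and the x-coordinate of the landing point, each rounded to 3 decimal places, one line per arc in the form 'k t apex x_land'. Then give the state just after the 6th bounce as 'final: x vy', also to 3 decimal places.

Arc 1: start y=15.570, vy=21.480 → t=5.012, apex=39.086, x_land=50.776, impact vy=-27.692
  bounce: vy ← 0.79·27.692 = 21.877
Arc 2: start y=0.000, vy=21.877 → t=4.460, apex=24.394, x_land=95.958, impact vy=-21.877
  bounce: vy ← 0.79·21.877 = 17.283
Arc 3: start y=0.000, vy=17.283 → t=3.524, apex=15.224, x_land=131.651, impact vy=-17.283
  bounce: vy ← 0.79·17.283 = 13.653
Arc 4: start y=0.000, vy=13.653 → t=2.784, apex=9.501, x_land=159.849, impact vy=-13.653
  bounce: vy ← 0.79·13.653 = 10.786
Arc 5: start y=0.000, vy=10.786 → t=2.199, apex=5.930, x_land=182.125, impact vy=-10.786
  bounce: vy ← 0.79·10.786 = 8.521
Arc 6: start y=0.000, vy=8.521 → t=1.737, apex=3.701, x_land=199.723, impact vy=-8.521
  bounce: vy ← 0.79·8.521 = 6.732

1 5.012 39.086 50.776
2 4.460 24.394 95.958
3 3.524 15.224 131.651
4 2.784 9.501 159.849
5 2.199 5.930 182.125
6 1.737 3.701 199.723
final: 199.723 6.732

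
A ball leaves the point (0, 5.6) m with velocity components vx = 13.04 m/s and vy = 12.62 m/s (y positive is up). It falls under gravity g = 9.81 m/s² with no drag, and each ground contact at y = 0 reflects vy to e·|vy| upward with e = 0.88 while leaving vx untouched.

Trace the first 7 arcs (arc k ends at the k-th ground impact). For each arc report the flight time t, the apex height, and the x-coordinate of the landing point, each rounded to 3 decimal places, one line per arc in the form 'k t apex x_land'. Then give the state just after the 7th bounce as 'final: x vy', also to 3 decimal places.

Arc 1: start y=5.600, vy=12.620 → t=2.959, apex=13.717, x_land=38.582, impact vy=-16.405
  bounce: vy ← 0.88·16.405 = 14.437
Arc 2: start y=0.000, vy=14.437 → t=2.943, apex=10.623, x_land=76.962, impact vy=-14.437
  bounce: vy ← 0.88·14.437 = 12.704
Arc 3: start y=0.000, vy=12.704 → t=2.590, apex=8.226, x_land=110.737, impact vy=-12.704
  bounce: vy ← 0.88·12.704 = 11.180
Arc 4: start y=0.000, vy=11.180 → t=2.279, apex=6.370, x_land=140.459, impact vy=-11.180
  bounce: vy ← 0.88·11.180 = 9.838
Arc 5: start y=0.000, vy=9.838 → t=2.006, apex=4.933, x_land=166.614, impact vy=-9.838
  bounce: vy ← 0.88·9.838 = 8.658
Arc 6: start y=0.000, vy=8.658 → t=1.765, apex=3.820, x_land=189.630, impact vy=-8.658
  bounce: vy ← 0.88·8.658 = 7.619
Arc 7: start y=0.000, vy=7.619 → t=1.553, apex=2.958, x_land=209.885, impact vy=-7.619
  bounce: vy ← 0.88·7.619 = 6.704

1 2.959 13.717 38.582
2 2.943 10.623 76.962
3 2.590 8.226 110.737
4 2.279 6.370 140.459
5 2.006 4.933 166.614
6 1.765 3.820 189.630
7 1.553 2.958 209.885
final: 209.885 6.704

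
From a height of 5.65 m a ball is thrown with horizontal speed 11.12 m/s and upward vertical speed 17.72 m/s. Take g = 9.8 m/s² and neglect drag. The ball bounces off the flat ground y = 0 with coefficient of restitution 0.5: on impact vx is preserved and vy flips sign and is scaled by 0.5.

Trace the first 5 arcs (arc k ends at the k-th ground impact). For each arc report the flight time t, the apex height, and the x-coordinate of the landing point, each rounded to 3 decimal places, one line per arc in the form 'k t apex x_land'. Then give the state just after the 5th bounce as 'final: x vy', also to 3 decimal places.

1 3.911 21.670 43.492
2 2.103 5.418 66.877
3 1.051 1.354 78.570
4 0.526 0.339 84.416
5 0.263 0.085 87.339
final: 87.339 0.644

Arc 1: start y=5.650, vy=17.720 → t=3.911, apex=21.670, x_land=43.492, impact vy=-20.609
  bounce: vy ← 0.5·20.609 = 10.305
Arc 2: start y=0.000, vy=10.305 → t=2.103, apex=5.418, x_land=66.877, impact vy=-10.305
  bounce: vy ← 0.5·10.305 = 5.152
Arc 3: start y=0.000, vy=5.152 → t=1.051, apex=1.354, x_land=78.570, impact vy=-5.152
  bounce: vy ← 0.5·5.152 = 2.576
Arc 4: start y=0.000, vy=2.576 → t=0.526, apex=0.339, x_land=84.416, impact vy=-2.576
  bounce: vy ← 0.5·2.576 = 1.288
Arc 5: start y=0.000, vy=1.288 → t=0.263, apex=0.085, x_land=87.339, impact vy=-1.288
  bounce: vy ← 0.5·1.288 = 0.644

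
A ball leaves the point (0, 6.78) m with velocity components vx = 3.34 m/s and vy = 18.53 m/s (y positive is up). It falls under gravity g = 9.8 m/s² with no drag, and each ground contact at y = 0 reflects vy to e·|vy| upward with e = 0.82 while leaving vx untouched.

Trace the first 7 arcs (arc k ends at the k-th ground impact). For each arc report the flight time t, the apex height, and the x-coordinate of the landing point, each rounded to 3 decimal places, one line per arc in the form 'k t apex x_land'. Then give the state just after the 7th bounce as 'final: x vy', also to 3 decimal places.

1 4.118 24.298 13.753
2 3.652 16.338 25.951
3 2.995 10.986 35.953
4 2.456 7.387 44.155
5 2.014 4.967 50.880
6 1.651 3.340 56.395
7 1.354 2.246 60.917
final: 60.917 5.440

Arc 1: start y=6.780, vy=18.530 → t=4.118, apex=24.298, x_land=13.753, impact vy=-21.823
  bounce: vy ← 0.82·21.823 = 17.895
Arc 2: start y=0.000, vy=17.895 → t=3.652, apex=16.338, x_land=25.951, impact vy=-17.895
  bounce: vy ← 0.82·17.895 = 14.674
Arc 3: start y=0.000, vy=14.674 → t=2.995, apex=10.986, x_land=35.953, impact vy=-14.674
  bounce: vy ← 0.82·14.674 = 12.033
Arc 4: start y=0.000, vy=12.033 → t=2.456, apex=7.387, x_land=44.155, impact vy=-12.033
  bounce: vy ← 0.82·12.033 = 9.867
Arc 5: start y=0.000, vy=9.867 → t=2.014, apex=4.967, x_land=50.880, impact vy=-9.867
  bounce: vy ← 0.82·9.867 = 8.091
Arc 6: start y=0.000, vy=8.091 → t=1.651, apex=3.340, x_land=56.395, impact vy=-8.091
  bounce: vy ← 0.82·8.091 = 6.634
Arc 7: start y=0.000, vy=6.634 → t=1.354, apex=2.246, x_land=60.917, impact vy=-6.634
  bounce: vy ← 0.82·6.634 = 5.440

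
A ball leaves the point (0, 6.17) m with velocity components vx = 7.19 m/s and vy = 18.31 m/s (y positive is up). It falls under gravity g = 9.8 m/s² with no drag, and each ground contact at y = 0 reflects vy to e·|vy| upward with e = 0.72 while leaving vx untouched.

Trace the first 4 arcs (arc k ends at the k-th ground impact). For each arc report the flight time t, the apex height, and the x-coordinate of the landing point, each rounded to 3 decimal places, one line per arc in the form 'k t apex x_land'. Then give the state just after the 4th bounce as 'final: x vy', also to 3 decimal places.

Arc 1: start y=6.170, vy=18.310 → t=4.048, apex=23.275, x_land=29.104, impact vy=-21.359
  bounce: vy ← 0.72·21.359 = 15.378
Arc 2: start y=0.000, vy=15.378 → t=3.138, apex=12.066, x_land=51.669, impact vy=-15.378
  bounce: vy ← 0.72·15.378 = 11.072
Arc 3: start y=0.000, vy=11.072 → t=2.260, apex=6.255, x_land=67.916, impact vy=-11.072
  bounce: vy ← 0.72·11.072 = 7.972
Arc 4: start y=0.000, vy=7.972 → t=1.627, apex=3.243, x_land=79.613, impact vy=-7.972
  bounce: vy ← 0.72·7.972 = 5.740

1 4.048 23.275 29.104
2 3.138 12.066 51.669
3 2.260 6.255 67.916
4 1.627 3.243 79.613
final: 79.613 5.740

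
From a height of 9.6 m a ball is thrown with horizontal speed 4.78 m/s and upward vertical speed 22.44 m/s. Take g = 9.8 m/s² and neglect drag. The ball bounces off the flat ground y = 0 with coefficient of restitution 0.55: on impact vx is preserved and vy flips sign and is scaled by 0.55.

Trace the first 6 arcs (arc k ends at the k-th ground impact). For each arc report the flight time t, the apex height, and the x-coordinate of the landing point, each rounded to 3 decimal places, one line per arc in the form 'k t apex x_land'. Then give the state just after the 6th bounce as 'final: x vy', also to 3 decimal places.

Arc 1: start y=9.600, vy=22.440 → t=4.974, apex=35.292, x_land=23.773, impact vy=-26.300
  bounce: vy ← 0.55·26.300 = 14.465
Arc 2: start y=0.000, vy=14.465 → t=2.952, apex=10.676, x_land=37.884, impact vy=-14.465
  bounce: vy ← 0.55·14.465 = 7.956
Arc 3: start y=0.000, vy=7.956 → t=1.624, apex=3.229, x_land=45.645, impact vy=-7.956
  bounce: vy ← 0.55·7.956 = 4.376
Arc 4: start y=0.000, vy=4.376 → t=0.893, apex=0.977, x_land=49.914, impact vy=-4.376
  bounce: vy ← 0.55·4.376 = 2.407
Arc 5: start y=0.000, vy=2.407 → t=0.491, apex=0.296, x_land=52.262, impact vy=-2.407
  bounce: vy ← 0.55·2.407 = 1.324
Arc 6: start y=0.000, vy=1.324 → t=0.270, apex=0.089, x_land=53.553, impact vy=-1.324
  bounce: vy ← 0.55·1.324 = 0.728

1 4.974 35.292 23.773
2 2.952 10.676 37.884
3 1.624 3.229 45.645
4 0.893 0.977 49.914
5 0.491 0.296 52.262
6 0.270 0.089 53.553
final: 53.553 0.728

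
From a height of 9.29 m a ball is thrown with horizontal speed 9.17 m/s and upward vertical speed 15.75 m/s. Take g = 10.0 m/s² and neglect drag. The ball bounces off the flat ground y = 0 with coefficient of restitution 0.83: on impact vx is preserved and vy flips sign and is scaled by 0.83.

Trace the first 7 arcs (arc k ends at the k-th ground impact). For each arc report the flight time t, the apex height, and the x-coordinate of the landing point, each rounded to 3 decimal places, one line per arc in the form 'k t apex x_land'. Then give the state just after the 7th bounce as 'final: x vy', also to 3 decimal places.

Arc 1: start y=9.290, vy=15.750 → t=3.658, apex=21.693, x_land=33.543, impact vy=-20.829
  bounce: vy ← 0.83·20.829 = 17.288
Arc 2: start y=0.000, vy=17.288 → t=3.458, apex=14.944, x_land=65.250, impact vy=-17.288
  bounce: vy ← 0.83·17.288 = 14.349
Arc 3: start y=0.000, vy=14.349 → t=2.870, apex=10.295, x_land=91.567, impact vy=-14.349
  bounce: vy ← 0.83·14.349 = 11.910
Arc 4: start y=0.000, vy=11.910 → t=2.382, apex=7.092, x_land=113.410, impact vy=-11.910
  bounce: vy ← 0.83·11.910 = 9.885
Arc 5: start y=0.000, vy=9.885 → t=1.977, apex=4.886, x_land=131.539, impact vy=-9.885
  bounce: vy ← 0.83·9.885 = 8.205
Arc 6: start y=0.000, vy=8.205 → t=1.641, apex=3.366, x_land=146.587, impact vy=-8.205
  bounce: vy ← 0.83·8.205 = 6.810
Arc 7: start y=0.000, vy=6.810 → t=1.362, apex=2.319, x_land=159.076, impact vy=-6.810
  bounce: vy ← 0.83·6.810 = 5.652

1 3.658 21.693 33.543
2 3.458 14.944 65.250
3 2.870 10.295 91.567
4 2.382 7.092 113.410
5 1.977 4.886 131.539
6 1.641 3.366 146.587
7 1.362 2.319 159.076
final: 159.076 5.652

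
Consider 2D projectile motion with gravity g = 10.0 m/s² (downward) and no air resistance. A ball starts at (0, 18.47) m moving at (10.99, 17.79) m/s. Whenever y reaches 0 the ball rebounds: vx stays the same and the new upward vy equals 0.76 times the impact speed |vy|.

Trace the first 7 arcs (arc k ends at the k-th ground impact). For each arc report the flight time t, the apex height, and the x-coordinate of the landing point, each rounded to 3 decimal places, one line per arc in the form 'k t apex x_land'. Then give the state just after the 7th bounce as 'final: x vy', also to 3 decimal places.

1 4.398 34.294 48.333
2 3.981 19.808 92.082
3 3.025 11.441 125.331
4 2.299 6.608 150.601
5 1.747 3.817 169.805
6 1.328 2.205 184.401
7 1.009 1.273 195.494
final: 195.494 3.835

Arc 1: start y=18.470, vy=17.790 → t=4.398, apex=34.294, x_land=48.333, impact vy=-26.189
  bounce: vy ← 0.76·26.189 = 19.904
Arc 2: start y=0.000, vy=19.904 → t=3.981, apex=19.808, x_land=92.082, impact vy=-19.904
  bounce: vy ← 0.76·19.904 = 15.127
Arc 3: start y=0.000, vy=15.127 → t=3.025, apex=11.441, x_land=125.331, impact vy=-15.127
  bounce: vy ← 0.76·15.127 = 11.497
Arc 4: start y=0.000, vy=11.497 → t=2.299, apex=6.608, x_land=150.601, impact vy=-11.497
  bounce: vy ← 0.76·11.497 = 8.737
Arc 5: start y=0.000, vy=8.737 → t=1.747, apex=3.817, x_land=169.805, impact vy=-8.737
  bounce: vy ← 0.76·8.737 = 6.640
Arc 6: start y=0.000, vy=6.640 → t=1.328, apex=2.205, x_land=184.401, impact vy=-6.640
  bounce: vy ← 0.76·6.640 = 5.047
Arc 7: start y=0.000, vy=5.047 → t=1.009, apex=1.273, x_land=195.494, impact vy=-5.047
  bounce: vy ← 0.76·5.047 = 3.835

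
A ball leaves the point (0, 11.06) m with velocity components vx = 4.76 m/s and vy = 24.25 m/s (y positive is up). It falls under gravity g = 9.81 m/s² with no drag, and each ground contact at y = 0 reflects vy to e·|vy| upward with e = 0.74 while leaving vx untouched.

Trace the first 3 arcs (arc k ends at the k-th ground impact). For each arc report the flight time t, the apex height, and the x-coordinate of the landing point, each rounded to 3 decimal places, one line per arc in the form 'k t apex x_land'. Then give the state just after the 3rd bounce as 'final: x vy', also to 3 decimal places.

1 5.364 41.033 25.534
2 4.281 22.469 45.910
3 3.168 12.304 60.988
final: 60.988 11.498

Arc 1: start y=11.060, vy=24.250 → t=5.364, apex=41.033, x_land=25.534, impact vy=-28.374
  bounce: vy ← 0.74·28.374 = 20.996
Arc 2: start y=0.000, vy=20.996 → t=4.281, apex=22.469, x_land=45.910, impact vy=-20.996
  bounce: vy ← 0.74·20.996 = 15.537
Arc 3: start y=0.000, vy=15.537 → t=3.168, apex=12.304, x_land=60.988, impact vy=-15.537
  bounce: vy ← 0.74·15.537 = 11.498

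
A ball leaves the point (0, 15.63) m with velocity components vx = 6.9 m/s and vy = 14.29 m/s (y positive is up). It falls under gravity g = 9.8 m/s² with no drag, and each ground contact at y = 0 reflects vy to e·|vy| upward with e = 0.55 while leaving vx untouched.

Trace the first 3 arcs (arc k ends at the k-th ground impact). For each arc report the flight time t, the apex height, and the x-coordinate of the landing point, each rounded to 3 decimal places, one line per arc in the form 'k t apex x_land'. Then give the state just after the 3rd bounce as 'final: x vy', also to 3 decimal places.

1 3.764 26.049 25.970
2 2.536 7.880 43.470
3 1.395 2.384 53.095
final: 53.095 3.759

Arc 1: start y=15.630, vy=14.290 → t=3.764, apex=26.049, x_land=25.970, impact vy=-22.595
  bounce: vy ← 0.55·22.595 = 12.427
Arc 2: start y=0.000, vy=12.427 → t=2.536, apex=7.880, x_land=43.470, impact vy=-12.427
  bounce: vy ← 0.55·12.427 = 6.835
Arc 3: start y=0.000, vy=6.835 → t=1.395, apex=2.384, x_land=53.095, impact vy=-6.835
  bounce: vy ← 0.55·6.835 = 3.759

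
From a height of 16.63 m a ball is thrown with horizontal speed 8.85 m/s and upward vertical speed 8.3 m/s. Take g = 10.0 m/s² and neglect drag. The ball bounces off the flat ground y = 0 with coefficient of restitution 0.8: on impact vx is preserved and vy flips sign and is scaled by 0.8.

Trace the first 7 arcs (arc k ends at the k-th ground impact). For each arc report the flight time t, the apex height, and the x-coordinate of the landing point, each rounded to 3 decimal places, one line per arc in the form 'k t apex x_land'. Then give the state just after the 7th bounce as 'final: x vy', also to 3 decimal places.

Arc 1: start y=16.630, vy=8.300 → t=2.834, apex=20.075, x_land=25.078, impact vy=-20.037
  bounce: vy ← 0.8·20.037 = 16.030
Arc 2: start y=0.000, vy=16.030 → t=3.206, apex=12.848, x_land=53.451, impact vy=-16.030
  bounce: vy ← 0.8·16.030 = 12.824
Arc 3: start y=0.000, vy=12.824 → t=2.565, apex=8.223, x_land=76.149, impact vy=-12.824
  bounce: vy ← 0.8·12.824 = 10.259
Arc 4: start y=0.000, vy=10.259 → t=2.052, apex=5.262, x_land=94.308, impact vy=-10.259
  bounce: vy ← 0.8·10.259 = 8.207
Arc 5: start y=0.000, vy=8.207 → t=1.641, apex=3.368, x_land=108.835, impact vy=-8.207
  bounce: vy ← 0.8·8.207 = 6.566
Arc 6: start y=0.000, vy=6.566 → t=1.313, apex=2.155, x_land=120.456, impact vy=-6.566
  bounce: vy ← 0.8·6.566 = 5.253
Arc 7: start y=0.000, vy=5.253 → t=1.051, apex=1.380, x_land=129.753, impact vy=-5.253
  bounce: vy ← 0.8·5.253 = 4.202

1 2.834 20.075 25.078
2 3.206 12.848 53.451
3 2.565 8.223 76.149
4 2.052 5.262 94.308
5 1.641 3.368 108.835
6 1.313 2.155 120.456
7 1.051 1.380 129.753
final: 129.753 4.202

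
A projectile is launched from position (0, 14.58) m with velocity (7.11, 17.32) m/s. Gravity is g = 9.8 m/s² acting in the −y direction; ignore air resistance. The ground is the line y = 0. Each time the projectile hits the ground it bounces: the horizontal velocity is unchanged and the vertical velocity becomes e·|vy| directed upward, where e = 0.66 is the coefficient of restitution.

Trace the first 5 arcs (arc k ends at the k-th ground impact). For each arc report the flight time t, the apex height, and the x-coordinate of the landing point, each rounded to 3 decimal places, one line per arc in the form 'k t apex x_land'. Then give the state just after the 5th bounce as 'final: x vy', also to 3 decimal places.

Arc 1: start y=14.580, vy=17.320 → t=4.237, apex=29.885, x_land=30.125, impact vy=-24.202
  bounce: vy ← 0.66·24.202 = 15.974
Arc 2: start y=0.000, vy=15.974 → t=3.260, apex=13.018, x_land=53.303, impact vy=-15.974
  bounce: vy ← 0.66·15.974 = 10.543
Arc 3: start y=0.000, vy=10.543 → t=2.152, apex=5.671, x_land=68.600, impact vy=-10.543
  bounce: vy ← 0.66·10.543 = 6.958
Arc 4: start y=0.000, vy=6.958 → t=1.420, apex=2.470, x_land=78.696, impact vy=-6.958
  bounce: vy ← 0.66·6.958 = 4.592
Arc 5: start y=0.000, vy=4.592 → t=0.937, apex=1.076, x_land=85.360, impact vy=-4.592
  bounce: vy ← 0.66·4.592 = 3.031

1 4.237 29.885 30.125
2 3.260 13.018 53.303
3 2.152 5.671 68.600
4 1.420 2.470 78.696
5 0.937 1.076 85.360
final: 85.360 3.031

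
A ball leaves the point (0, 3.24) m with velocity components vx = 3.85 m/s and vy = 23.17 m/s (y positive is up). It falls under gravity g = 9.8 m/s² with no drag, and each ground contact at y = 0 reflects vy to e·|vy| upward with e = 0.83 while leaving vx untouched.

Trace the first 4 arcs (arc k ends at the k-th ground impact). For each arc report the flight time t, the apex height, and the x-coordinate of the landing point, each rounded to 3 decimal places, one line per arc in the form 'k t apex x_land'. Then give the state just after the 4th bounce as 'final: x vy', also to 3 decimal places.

Arc 1: start y=3.240, vy=23.170 → t=4.864, apex=30.630, x_land=18.728, impact vy=-24.502
  bounce: vy ← 0.83·24.502 = 20.337
Arc 2: start y=0.000, vy=20.337 → t=4.150, apex=21.101, x_land=34.707, impact vy=-20.337
  bounce: vy ← 0.83·20.337 = 16.879
Arc 3: start y=0.000, vy=16.879 → t=3.445, apex=14.537, x_land=47.970, impact vy=-16.879
  bounce: vy ← 0.83·16.879 = 14.010
Arc 4: start y=0.000, vy=14.010 → t=2.859, apex=10.014, x_land=58.977, impact vy=-14.010
  bounce: vy ← 0.83·14.010 = 11.628

1 4.864 30.630 18.728
2 4.150 21.101 34.707
3 3.445 14.537 47.970
4 2.859 10.014 58.977
final: 58.977 11.628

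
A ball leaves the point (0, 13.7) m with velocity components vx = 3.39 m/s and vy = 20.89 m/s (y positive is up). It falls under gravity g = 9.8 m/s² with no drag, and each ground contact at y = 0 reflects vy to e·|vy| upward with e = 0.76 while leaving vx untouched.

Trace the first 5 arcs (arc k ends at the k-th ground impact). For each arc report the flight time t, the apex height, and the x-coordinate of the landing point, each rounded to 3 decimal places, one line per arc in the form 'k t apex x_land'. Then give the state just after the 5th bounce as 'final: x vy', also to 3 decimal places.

1 4.841 35.965 16.410
2 4.118 20.773 30.370
3 3.130 11.999 40.980
4 2.379 6.930 49.043
5 1.808 4.003 55.171
final: 55.171 6.732

Arc 1: start y=13.700, vy=20.890 → t=4.841, apex=35.965, x_land=16.410, impact vy=-26.550
  bounce: vy ← 0.76·26.550 = 20.178
Arc 2: start y=0.000, vy=20.178 → t=4.118, apex=20.773, x_land=30.370, impact vy=-20.178
  bounce: vy ← 0.76·20.178 = 15.335
Arc 3: start y=0.000, vy=15.335 → t=3.130, apex=11.999, x_land=40.980, impact vy=-15.335
  bounce: vy ← 0.76·15.335 = 11.655
Arc 4: start y=0.000, vy=11.655 → t=2.379, apex=6.930, x_land=49.043, impact vy=-11.655
  bounce: vy ← 0.76·11.655 = 8.858
Arc 5: start y=0.000, vy=8.858 → t=1.808, apex=4.003, x_land=55.171, impact vy=-8.858
  bounce: vy ← 0.76·8.858 = 6.732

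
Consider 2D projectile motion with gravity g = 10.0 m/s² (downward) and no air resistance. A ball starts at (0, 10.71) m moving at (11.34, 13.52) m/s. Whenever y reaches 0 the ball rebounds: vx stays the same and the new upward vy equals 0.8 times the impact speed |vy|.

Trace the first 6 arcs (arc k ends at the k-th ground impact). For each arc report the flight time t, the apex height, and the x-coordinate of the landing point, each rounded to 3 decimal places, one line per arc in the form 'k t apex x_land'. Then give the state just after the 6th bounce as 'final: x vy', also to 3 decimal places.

1 3.344 19.850 37.926
2 3.188 12.704 74.077
3 2.550 8.130 102.998
4 2.040 5.203 126.135
5 1.632 3.330 144.645
6 1.306 2.131 159.452
final: 159.452 5.223

Arc 1: start y=10.710, vy=13.520 → t=3.344, apex=19.850, x_land=37.926, impact vy=-19.925
  bounce: vy ← 0.8·19.925 = 15.940
Arc 2: start y=0.000, vy=15.940 → t=3.188, apex=12.704, x_land=74.077, impact vy=-15.940
  bounce: vy ← 0.8·15.940 = 12.752
Arc 3: start y=0.000, vy=12.752 → t=2.550, apex=8.130, x_land=102.998, impact vy=-12.752
  bounce: vy ← 0.8·12.752 = 10.201
Arc 4: start y=0.000, vy=10.201 → t=2.040, apex=5.203, x_land=126.135, impact vy=-10.201
  bounce: vy ← 0.8·10.201 = 8.161
Arc 5: start y=0.000, vy=8.161 → t=1.632, apex=3.330, x_land=144.645, impact vy=-8.161
  bounce: vy ← 0.8·8.161 = 6.529
Arc 6: start y=0.000, vy=6.529 → t=1.306, apex=2.131, x_land=159.452, impact vy=-6.529
  bounce: vy ← 0.8·6.529 = 5.223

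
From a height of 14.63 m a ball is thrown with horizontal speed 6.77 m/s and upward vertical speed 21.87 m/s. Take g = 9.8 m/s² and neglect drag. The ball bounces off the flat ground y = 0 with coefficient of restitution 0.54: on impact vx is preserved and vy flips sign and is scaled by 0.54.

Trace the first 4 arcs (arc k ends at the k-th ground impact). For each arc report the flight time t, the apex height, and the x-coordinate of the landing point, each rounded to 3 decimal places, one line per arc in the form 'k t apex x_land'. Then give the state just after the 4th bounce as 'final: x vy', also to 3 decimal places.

1 5.054 39.033 34.216
2 3.048 11.382 54.852
3 1.646 3.319 65.996
4 0.889 0.968 72.013
final: 72.013 2.352

Arc 1: start y=14.630, vy=21.870 → t=5.054, apex=39.033, x_land=34.216, impact vy=-27.659
  bounce: vy ← 0.54·27.659 = 14.936
Arc 2: start y=0.000, vy=14.936 → t=3.048, apex=11.382, x_land=54.852, impact vy=-14.936
  bounce: vy ← 0.54·14.936 = 8.065
Arc 3: start y=0.000, vy=8.065 → t=1.646, apex=3.319, x_land=65.996, impact vy=-8.065
  bounce: vy ← 0.54·8.065 = 4.355
Arc 4: start y=0.000, vy=4.355 → t=0.889, apex=0.968, x_land=72.013, impact vy=-4.355
  bounce: vy ← 0.54·4.355 = 2.352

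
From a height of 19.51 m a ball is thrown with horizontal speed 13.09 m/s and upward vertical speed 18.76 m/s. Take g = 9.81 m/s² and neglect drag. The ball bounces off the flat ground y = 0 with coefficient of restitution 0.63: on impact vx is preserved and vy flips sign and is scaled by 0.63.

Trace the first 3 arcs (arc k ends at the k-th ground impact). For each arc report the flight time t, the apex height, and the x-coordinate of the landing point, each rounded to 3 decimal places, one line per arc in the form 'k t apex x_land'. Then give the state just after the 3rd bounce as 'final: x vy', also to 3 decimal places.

Arc 1: start y=19.510, vy=18.760 → t=4.675, apex=37.448, x_land=61.201, impact vy=-27.106
  bounce: vy ← 0.63·27.106 = 17.077
Arc 2: start y=0.000, vy=17.077 → t=3.481, apex=14.863, x_land=106.774, impact vy=-17.077
  bounce: vy ← 0.63·17.077 = 10.758
Arc 3: start y=0.000, vy=10.758 → t=2.193, apex=5.899, x_land=135.484, impact vy=-10.758
  bounce: vy ← 0.63·10.758 = 6.778

1 4.675 37.448 61.201
2 3.481 14.863 106.774
3 2.193 5.899 135.484
final: 135.484 6.778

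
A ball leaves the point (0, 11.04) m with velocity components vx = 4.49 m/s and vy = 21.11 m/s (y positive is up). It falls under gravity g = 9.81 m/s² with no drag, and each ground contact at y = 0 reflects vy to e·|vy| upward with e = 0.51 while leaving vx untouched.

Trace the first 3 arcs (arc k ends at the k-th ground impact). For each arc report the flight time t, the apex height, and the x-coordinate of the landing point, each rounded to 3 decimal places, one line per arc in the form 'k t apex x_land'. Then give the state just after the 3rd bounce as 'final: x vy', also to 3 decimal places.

1 4.775 33.753 21.440
2 2.676 8.779 33.454
3 1.365 2.283 39.581
final: 39.581 3.414

Arc 1: start y=11.040, vy=21.110 → t=4.775, apex=33.753, x_land=21.440, impact vy=-25.734
  bounce: vy ← 0.51·25.734 = 13.124
Arc 2: start y=0.000, vy=13.124 → t=2.676, apex=8.779, x_land=33.454, impact vy=-13.124
  bounce: vy ← 0.51·13.124 = 6.693
Arc 3: start y=0.000, vy=6.693 → t=1.365, apex=2.283, x_land=39.581, impact vy=-6.693
  bounce: vy ← 0.51·6.693 = 3.414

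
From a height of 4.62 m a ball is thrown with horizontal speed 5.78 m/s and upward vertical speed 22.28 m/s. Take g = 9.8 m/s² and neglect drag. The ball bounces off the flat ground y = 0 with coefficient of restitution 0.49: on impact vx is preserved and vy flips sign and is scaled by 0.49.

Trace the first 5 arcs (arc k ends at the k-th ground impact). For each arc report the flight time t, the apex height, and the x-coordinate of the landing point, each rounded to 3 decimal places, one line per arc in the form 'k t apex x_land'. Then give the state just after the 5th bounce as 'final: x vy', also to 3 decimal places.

1 4.746 29.946 27.430
2 2.423 7.190 41.433
3 1.187 1.726 48.295
4 0.582 0.414 51.657
5 0.285 0.100 53.304
final: 53.304 0.684

Arc 1: start y=4.620, vy=22.280 → t=4.746, apex=29.946, x_land=27.430, impact vy=-24.227
  bounce: vy ← 0.49·24.227 = 11.871
Arc 2: start y=0.000, vy=11.871 → t=2.423, apex=7.190, x_land=41.433, impact vy=-11.871
  bounce: vy ← 0.49·11.871 = 5.817
Arc 3: start y=0.000, vy=5.817 → t=1.187, apex=1.726, x_land=48.295, impact vy=-5.817
  bounce: vy ← 0.49·5.817 = 2.850
Arc 4: start y=0.000, vy=2.850 → t=0.582, apex=0.414, x_land=51.657, impact vy=-2.850
  bounce: vy ← 0.49·2.850 = 1.397
Arc 5: start y=0.000, vy=1.397 → t=0.285, apex=0.100, x_land=53.304, impact vy=-1.397
  bounce: vy ← 0.49·1.397 = 0.684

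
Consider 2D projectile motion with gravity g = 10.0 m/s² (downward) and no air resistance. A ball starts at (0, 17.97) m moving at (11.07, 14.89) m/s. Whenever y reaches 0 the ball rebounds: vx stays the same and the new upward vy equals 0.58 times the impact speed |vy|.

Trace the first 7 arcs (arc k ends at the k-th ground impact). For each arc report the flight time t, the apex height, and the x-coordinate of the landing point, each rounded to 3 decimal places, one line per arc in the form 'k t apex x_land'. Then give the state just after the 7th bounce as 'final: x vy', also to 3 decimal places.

1 3.900 29.056 43.169
2 2.796 9.774 74.124
3 1.622 3.288 92.078
4 0.941 1.106 102.492
5 0.546 0.372 108.531
6 0.316 0.125 112.034
7 0.184 0.042 114.066
final: 114.066 0.532

Arc 1: start y=17.970, vy=14.890 → t=3.900, apex=29.056, x_land=43.169, impact vy=-24.106
  bounce: vy ← 0.58·24.106 = 13.982
Arc 2: start y=0.000, vy=13.982 → t=2.796, apex=9.774, x_land=74.124, impact vy=-13.982
  bounce: vy ← 0.58·13.982 = 8.109
Arc 3: start y=0.000, vy=8.109 → t=1.622, apex=3.288, x_land=92.078, impact vy=-8.109
  bounce: vy ← 0.58·8.109 = 4.703
Arc 4: start y=0.000, vy=4.703 → t=0.941, apex=1.106, x_land=102.492, impact vy=-4.703
  bounce: vy ← 0.58·4.703 = 2.728
Arc 5: start y=0.000, vy=2.728 → t=0.546, apex=0.372, x_land=108.531, impact vy=-2.728
  bounce: vy ← 0.58·2.728 = 1.582
Arc 6: start y=0.000, vy=1.582 → t=0.316, apex=0.125, x_land=112.034, impact vy=-1.582
  bounce: vy ← 0.58·1.582 = 0.918
Arc 7: start y=0.000, vy=0.918 → t=0.184, apex=0.042, x_land=114.066, impact vy=-0.918
  bounce: vy ← 0.58·0.918 = 0.532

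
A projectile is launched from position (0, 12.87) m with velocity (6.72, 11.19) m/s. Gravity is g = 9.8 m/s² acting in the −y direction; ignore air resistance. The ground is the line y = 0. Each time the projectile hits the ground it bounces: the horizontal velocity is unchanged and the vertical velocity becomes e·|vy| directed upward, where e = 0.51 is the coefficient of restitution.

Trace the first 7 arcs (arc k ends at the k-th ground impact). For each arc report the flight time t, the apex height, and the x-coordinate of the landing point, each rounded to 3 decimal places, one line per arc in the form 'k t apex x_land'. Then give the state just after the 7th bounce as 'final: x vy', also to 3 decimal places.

Arc 1: start y=12.870, vy=11.190 → t=3.124, apex=19.259, x_land=20.996, impact vy=-19.429
  bounce: vy ← 0.51·19.429 = 9.909
Arc 2: start y=0.000, vy=9.909 → t=2.022, apex=5.009, x_land=34.584, impact vy=-9.909
  bounce: vy ← 0.51·9.909 = 5.053
Arc 3: start y=0.000, vy=5.053 → t=1.031, apex=1.303, x_land=41.515, impact vy=-5.053
  bounce: vy ← 0.51·5.053 = 2.577
Arc 4: start y=0.000, vy=2.577 → t=0.526, apex=0.339, x_land=45.049, impact vy=-2.577
  bounce: vy ← 0.51·2.577 = 1.314
Arc 5: start y=0.000, vy=1.314 → t=0.268, apex=0.088, x_land=46.852, impact vy=-1.314
  bounce: vy ← 0.51·1.314 = 0.670
Arc 6: start y=0.000, vy=0.670 → t=0.137, apex=0.023, x_land=47.771, impact vy=-0.670
  bounce: vy ← 0.51·0.670 = 0.342
Arc 7: start y=0.000, vy=0.342 → t=0.070, apex=0.006, x_land=48.240, impact vy=-0.342
  bounce: vy ← 0.51·0.342 = 0.174

1 3.124 19.259 20.996
2 2.022 5.009 34.584
3 1.031 1.303 41.515
4 0.526 0.339 45.049
5 0.268 0.088 46.852
6 0.137 0.023 47.771
7 0.070 0.006 48.240
final: 48.240 0.174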